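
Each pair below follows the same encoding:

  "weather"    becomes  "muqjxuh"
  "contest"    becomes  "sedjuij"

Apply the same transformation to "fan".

vqd

Compare letters: w→m is +16, e→u is +16, a→q is +16 — a constant shift. This is a Caesar cipher with shift 16.
For fan: f+16=v, a+16=q, n+16=d.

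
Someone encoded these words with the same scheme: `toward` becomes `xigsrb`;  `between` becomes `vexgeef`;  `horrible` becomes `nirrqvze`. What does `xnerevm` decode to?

t(19)→x(23) and o(14)→i(8) fit y≡3x+18 (mod 26); the inverse of 3 mod 26 is 9. This is an affine cipher: with a=0,…,z=25, each position x becomes (3x+18) mod 26.
Undoing it on xnerevm: x(23)→9·(23−18)≡19=t; n(13)→9·(13−18)≡7=h; e(4)→9·(4−18)≡4=e; r(17)→9·(17−18)≡17=r; e(4)→9·(4−18)≡4=e; v(21)→9·(21−18)≡1=b; m(12)→9·(12−18)≡24=y (all mod 26).

thereby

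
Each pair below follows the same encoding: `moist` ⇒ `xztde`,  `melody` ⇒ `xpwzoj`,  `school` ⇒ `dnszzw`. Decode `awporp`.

pledge

Each letter is shifted forward by 11 in the alphabet (a Caesar shift of +11).
Reversing it on awporp: a−11=p, w−11=l, p−11=e, o−11=d, r−11=g, p−11=e.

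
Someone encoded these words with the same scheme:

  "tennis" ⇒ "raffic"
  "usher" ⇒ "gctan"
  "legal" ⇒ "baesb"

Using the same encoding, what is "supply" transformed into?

t(19)→r(17) and e(4)→a(0) fit y≡15x+18 (mod 26); the inverse of 15 mod 26 is 7. Treating letters as 0–25, the rule is x ↦ 15x + 18 (mod 26).
Applying it to supply: s(18)→15·18+18≡2=c; u(20)→15·20+18≡6=g; p(15)→15·15+18≡9=j; p(15)→15·15+18≡9=j; l(11)→15·11+18≡1=b; y(24)→15·24+18≡14=o (all mod 26).

cgjjbo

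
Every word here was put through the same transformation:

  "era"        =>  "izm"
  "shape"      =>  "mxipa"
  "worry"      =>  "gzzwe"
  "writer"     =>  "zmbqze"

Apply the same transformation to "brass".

aaizj

The word is reversed, then every letter is shifted forward by 8.
For brass: reverse → ssarb; then shift: s+8=a, s+8=a, a+8=i, r+8=z, b+8=j.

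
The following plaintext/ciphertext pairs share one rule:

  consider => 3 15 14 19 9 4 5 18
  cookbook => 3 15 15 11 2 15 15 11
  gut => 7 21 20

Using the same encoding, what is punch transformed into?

16 21 14 3 8

c is letter #3 and maps to 3: an offset of 0. Each letter is replaced by its alphabet position (a=1, b=2, …, z=26).
On punch: p=16→16, u=21→21, n=14→14, c=3→3, h=8→8.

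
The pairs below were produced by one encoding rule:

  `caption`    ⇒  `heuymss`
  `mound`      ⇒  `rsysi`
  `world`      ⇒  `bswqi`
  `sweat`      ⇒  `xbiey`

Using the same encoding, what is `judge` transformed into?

Two shifts are in play — +4 for a/e/i/o/u, +5 for every other letter.
For judge: j(cons)+5=o, u(vowel)+4=y, d(cons)+5=i, g(cons)+5=l, e(vowel)+4=i.

oyili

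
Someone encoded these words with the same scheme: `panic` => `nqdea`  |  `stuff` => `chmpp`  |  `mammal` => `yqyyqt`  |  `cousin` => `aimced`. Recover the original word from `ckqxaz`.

search

p(15)→n(13) and a(0)→q(16) fit y≡5x+16 (mod 26); the inverse of 5 mod 26 is 21. Each letter's alphabet position (a=0..z=25) is mapped through 5·x+16 mod 26 — an affine cipher.
Reversing it on ckqxaz: c(2)→21·(2−16)≡18=s; k(10)→21·(10−16)≡4=e; q(16)→21·(16−16)≡0=a; x(23)→21·(23−16)≡17=r; a(0)→21·(0−16)≡2=c; z(25)→21·(25−16)≡7=h (all mod 26).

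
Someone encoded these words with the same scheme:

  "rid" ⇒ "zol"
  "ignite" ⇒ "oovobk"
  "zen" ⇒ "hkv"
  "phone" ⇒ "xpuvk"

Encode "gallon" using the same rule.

The shift depends on letter class: consonant r→z is +8, but vowel i→o is +6. Vowels shift forward by 6 and consonants shift forward by 8.
Applying it to gallon: g(cons)+8=o, a(vowel)+6=g, l(cons)+8=t, l(cons)+8=t, o(vowel)+6=u, n(cons)+8=v.

ogttuv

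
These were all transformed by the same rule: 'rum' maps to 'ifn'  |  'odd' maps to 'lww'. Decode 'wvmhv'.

Each pair mirrors across the alphabet (r↔i, u↔f, m↔n): positions sum to 25. Each letter is replaced by its mirror in the alphabet: a↔z, b↔y, c↔x, and so on (the Atbash cipher).
Decoding wvmhv: w↔d, v↔e, m↔n, h↔s, v↔e.

dense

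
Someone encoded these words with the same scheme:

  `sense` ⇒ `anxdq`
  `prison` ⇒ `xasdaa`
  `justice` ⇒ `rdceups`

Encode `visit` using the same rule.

In sense: s→a is +8, e→n is +9, n→x is +10, s→d is +11 — the shift increases by 1 each position. Each letter shifts forward by (position + 8), i.e. 8, 9, 10, … — the shift grows by one for each successive letter.
On visit: v+8=d, i+9=r, s+10=c, i+11=t, t+12=f.

drctf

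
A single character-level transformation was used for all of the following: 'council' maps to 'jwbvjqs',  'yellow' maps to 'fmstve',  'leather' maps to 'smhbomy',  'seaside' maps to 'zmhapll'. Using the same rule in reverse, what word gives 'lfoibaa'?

Shifts by position in council: pos 0: c→j (+7), pos 1: o→w (+8), pos 2: u→b (+7), pos 3: n→v (+8) — repeating every 2. The shifts repeat in a cycle of length 2: positions 0,1,… shift by +7, +8, then the pattern repeats.
Reversing it on lfoibaa: l−7=e, f−8=x, o−7=h, i−8=a, b−7=u, a−8=s, a−7=t.

exhaust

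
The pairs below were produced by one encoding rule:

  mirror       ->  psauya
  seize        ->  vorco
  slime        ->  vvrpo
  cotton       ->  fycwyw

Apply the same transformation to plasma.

A repeating key of period 3 is used — shifts +3, +10, +9 over and over.
Applying it to plasma: p+3=s, l+10=v, a+9=j, s+3=v, m+10=w, a+9=j.

svjvwj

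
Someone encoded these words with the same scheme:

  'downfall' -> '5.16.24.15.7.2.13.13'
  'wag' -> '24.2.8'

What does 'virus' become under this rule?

23.10.19.22.20

d is letter #4 and maps to 5: an offset of 1. Letters become their 1-based position plus 1 (so a→2, b→3, …).
For virus: v=22→23, i=9→10, r=18→19, u=21→22, s=19→20.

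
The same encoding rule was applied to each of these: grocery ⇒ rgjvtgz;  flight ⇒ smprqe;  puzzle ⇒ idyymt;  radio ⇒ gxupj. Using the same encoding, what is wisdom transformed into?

g(6)→r(17) and r(17)→g(6) fit y≡25x+23 (mod 26); the inverse of 25 mod 26 is 25. This is an affine cipher: with a=0,…,z=25, each position x becomes (25x+23) mod 26.
On wisdom: w(22)→25·22+23≡1=b; i(8)→25·8+23≡15=p; s(18)→25·18+23≡5=f; d(3)→25·3+23≡20=u; o(14)→25·14+23≡9=j; m(12)→25·12+23≡11=l (all mod 26).

bpfujl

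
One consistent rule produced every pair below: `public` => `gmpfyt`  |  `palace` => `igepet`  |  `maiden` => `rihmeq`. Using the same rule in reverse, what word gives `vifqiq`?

member

The output letters match the input read backwards, each shifted +4: public reversed is cilbup. Two steps: reverse the string, then apply a Caesar shift of +4.
Decoding vifqiq: shift back: v−4=r, i−4=e, f−4=b, q−4=m, i−4=e, q−4=m → rebmem; then reverse → member.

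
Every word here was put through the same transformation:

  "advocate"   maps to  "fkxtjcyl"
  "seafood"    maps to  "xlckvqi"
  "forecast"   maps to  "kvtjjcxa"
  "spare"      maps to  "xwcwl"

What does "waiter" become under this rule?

Shifts by position in advocate: pos 0: a→f (+5), pos 1: d→k (+7), pos 2: v→x (+2), pos 3: o→t (+5), pos 4: c→j (+7), pos 5: a→c (+2) — repeating every 3. It's a Vigenère-style cipher with numeric key [5,7,2]: position i shifts by key[i mod 3].
On waiter: w+5=b, a+7=h, i+2=k, t+5=y, e+7=l, r+2=t.

bhkylt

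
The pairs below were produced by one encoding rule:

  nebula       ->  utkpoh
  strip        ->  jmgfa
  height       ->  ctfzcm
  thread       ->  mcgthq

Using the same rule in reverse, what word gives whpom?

fault

n(13)→u(20) and e(4)→t(19) fit y≡3x+7 (mod 26); the inverse of 3 mod 26 is 9. This is an affine cipher: with a=0,…,z=25, each position x becomes (3x+7) mod 26.
Decoding whpom: w(22)→9·(22−7)≡5=f; h(7)→9·(7−7)≡0=a; p(15)→9·(15−7)≡20=u; o(14)→9·(14−7)≡11=l; m(12)→9·(12−7)≡19=t (all mod 26).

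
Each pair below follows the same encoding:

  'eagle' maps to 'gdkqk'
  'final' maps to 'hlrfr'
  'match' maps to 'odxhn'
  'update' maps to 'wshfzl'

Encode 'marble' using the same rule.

In eagle: e→g is +2, a→d is +3, g→k is +4, l→q is +5 — the shift increases by 1 each position. Each letter shifts forward by (position + 2), i.e. 2, 3, 4, … — the shift grows by one for each successive letter.
On marble: m+2=o, a+3=d, r+4=v, b+5=g, l+6=r, e+7=l.

odvgrl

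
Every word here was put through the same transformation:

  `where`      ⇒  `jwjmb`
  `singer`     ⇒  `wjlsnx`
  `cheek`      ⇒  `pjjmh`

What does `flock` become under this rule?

phtqk

Two steps: reverse the string, then apply a Caesar shift of +5.
On flock: reverse → kcolf; then shift: k+5=p, c+5=h, o+5=t, l+5=q, f+5=k.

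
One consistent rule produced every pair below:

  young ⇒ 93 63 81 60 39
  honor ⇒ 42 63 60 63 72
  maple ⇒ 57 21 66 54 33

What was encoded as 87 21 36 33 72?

wafer

y(#25)→93 and o(#15)→63: differences scale by 3, so n = 3·pos + 18. Each letter becomes 3×(its alphabet position, a=1..z=26) + 18.
Undoing it on 87 21 36 33 72: 87→(87−18)÷3=23=w, 21→(21−18)÷3=1=a, 36→(36−18)÷3=6=f, 33→(33−18)÷3=5=e, 72→(72−18)÷3=18=r.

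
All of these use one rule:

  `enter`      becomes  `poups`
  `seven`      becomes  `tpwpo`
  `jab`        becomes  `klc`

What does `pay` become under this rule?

qlz

The shift depends on letter class: consonant n→o is +1, but vowel e→p is +11. Vowels shift forward by 11 and consonants shift forward by 1.
For pay: p(cons)+1=q, a(vowel)+11=l, y(cons)+1=z.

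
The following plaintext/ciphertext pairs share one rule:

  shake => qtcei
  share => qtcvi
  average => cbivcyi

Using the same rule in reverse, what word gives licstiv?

teacher

This is an affine cipher: with a=0,…,z=25, each position x becomes (21x+2) mod 26.
Undoing it on licstiv: l(11)→5·(11−2)≡19=t; i(8)→5·(8−2)≡4=e; c(2)→5·(2−2)≡0=a; s(18)→5·(18−2)≡2=c; t(19)→5·(19−2)≡7=h; i(8)→5·(8−2)≡4=e; v(21)→5·(21−2)≡17=r (all mod 26).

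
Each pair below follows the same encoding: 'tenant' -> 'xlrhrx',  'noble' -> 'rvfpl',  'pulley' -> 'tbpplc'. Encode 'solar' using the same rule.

The shift depends on letter class: consonant t→x is +4, but vowel e→l is +7. Vowels shift forward by 7 and consonants shift forward by 4.
Applying it to solar: s(cons)+4=w, o(vowel)+7=v, l(cons)+4=p, a(vowel)+7=h, r(cons)+4=v.

wvphv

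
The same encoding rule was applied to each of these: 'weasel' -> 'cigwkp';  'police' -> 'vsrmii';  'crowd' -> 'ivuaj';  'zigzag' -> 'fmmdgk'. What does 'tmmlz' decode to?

It's a Vigenère-style cipher with numeric key [6,4]: position i shifts by key[i mod 2].
Undoing it on tmmlz: t−6=n, m−4=i, m−6=g, l−4=h, z−6=t.

night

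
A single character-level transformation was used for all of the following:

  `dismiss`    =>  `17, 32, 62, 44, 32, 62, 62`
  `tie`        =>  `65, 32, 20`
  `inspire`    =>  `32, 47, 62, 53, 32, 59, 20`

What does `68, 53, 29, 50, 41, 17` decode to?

d(#4)→17 and i(#9)→32: differences scale by 3, so n = 3·pos + 5. Each letter becomes 3×(its alphabet position, a=1..z=26) + 5.
Decoding 68, 53, 29, 50, 41, 17: 68→(68−5)÷3=21=u, 53→(53−5)÷3=16=p, 29→(29−5)÷3=8=h, 50→(50−5)÷3=15=o, 41→(41−5)÷3=12=l, 17→(17−5)÷3=4=d.

uphold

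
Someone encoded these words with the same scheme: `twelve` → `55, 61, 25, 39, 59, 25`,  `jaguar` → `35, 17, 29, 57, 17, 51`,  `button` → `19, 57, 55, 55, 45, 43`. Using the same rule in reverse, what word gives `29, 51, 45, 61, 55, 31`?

With a=1..z=26, the number is 2·pos + 15.
Undoing it on 29, 51, 45, 61, 55, 31: 29→(29−15)÷2=7=g, 51→(51−15)÷2=18=r, 45→(45−15)÷2=15=o, 61→(61−15)÷2=23=w, 55→(55−15)÷2=20=t, 31→(31−15)÷2=8=h.

growth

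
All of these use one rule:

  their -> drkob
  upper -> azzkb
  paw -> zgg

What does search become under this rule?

Two shifts are in play — +6 for a/e/i/o/u, +10 for every other letter.
Applying it to search: s(cons)+10=c, e(vowel)+6=k, a(vowel)+6=g, r(cons)+10=b, c(cons)+10=m, h(cons)+10=r.

ckgbmr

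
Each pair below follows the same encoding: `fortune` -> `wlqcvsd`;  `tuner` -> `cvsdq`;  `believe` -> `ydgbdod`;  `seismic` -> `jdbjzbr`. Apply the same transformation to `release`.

f(5)→w(22) and o(14)→l(11) fit y≡19x+5 (mod 26); the inverse of 19 mod 26 is 11. Each letter's alphabet position (a=0..z=25) is mapped through 19·x+5 mod 26 — an affine cipher.
For release: r(17)→19·17+5≡16=q; e(4)→19·4+5≡3=d; l(11)→19·11+5≡6=g; e(4)→19·4+5≡3=d; a(0)→19·0+5≡5=f; s(18)→19·18+5≡9=j; e(4)→19·4+5≡3=d (all mod 26).

qdgdfjd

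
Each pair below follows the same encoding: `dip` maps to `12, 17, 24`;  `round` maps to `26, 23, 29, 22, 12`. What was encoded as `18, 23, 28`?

jot

The number is (letter's place in the alphabet, a=1) + 8.
Decoding 18, 23, 28: 18→(18−8)÷1=10=j, 23→(23−8)÷1=15=o, 28→(28−8)÷1=20=t.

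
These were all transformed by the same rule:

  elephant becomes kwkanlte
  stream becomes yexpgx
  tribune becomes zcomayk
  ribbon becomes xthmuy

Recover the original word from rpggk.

Shifts by position in elephant: pos 0: e→k (+6), pos 1: l→w (+11), pos 2: e→k (+6), pos 3: p→a (+11) — repeating every 2. A repeating key of period 2 is used — shifts +6, +11 over and over.
Decoding rpggk: r−6=l, p−11=e, g−6=a, g−11=v, k−6=e.

leave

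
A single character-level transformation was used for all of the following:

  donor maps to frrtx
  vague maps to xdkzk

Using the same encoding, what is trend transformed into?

vuisj

Letter i (0-indexed) is shifted by i+2, so successive shifts are 2, 3, 4, ….
For trend: t+2=v, r+3=u, e+4=i, n+5=s, d+6=j.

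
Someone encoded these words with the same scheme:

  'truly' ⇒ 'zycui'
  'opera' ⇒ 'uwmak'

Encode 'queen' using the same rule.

wbmnx

In truly: t→z is +6, r→y is +7, u→c is +8, l→u is +9 — the shift increases by 1 each position. Letter i (0-indexed) is shifted by i+6, so successive shifts are 6, 7, 8, ….
On queen: q+6=w, u+7=b, e+8=m, e+9=n, n+10=x.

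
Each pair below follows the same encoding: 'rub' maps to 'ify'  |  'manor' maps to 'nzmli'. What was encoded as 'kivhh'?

press

Each pair mirrors across the alphabet (r↔i, u↔f, b↔y): positions sum to 25. Letters are reflected about the middle of the alphabet (position → 25−position): Atbash.
Undoing it on kivhh: k↔p, i↔r, v↔e, h↔s, h↔s.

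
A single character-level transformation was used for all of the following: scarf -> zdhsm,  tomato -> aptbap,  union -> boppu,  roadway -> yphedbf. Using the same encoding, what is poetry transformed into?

wpluyz

Shifts by position in scarf: pos 0: s→z (+7), pos 1: c→d (+1), pos 2: a→h (+7), pos 3: r→s (+1) — repeating every 2. It's a Vigenère-style cipher with numeric key [7,1]: position i shifts by key[i mod 2].
Applying it to poetry: p+7=w, o+1=p, e+7=l, t+1=u, r+7=y, y+1=z.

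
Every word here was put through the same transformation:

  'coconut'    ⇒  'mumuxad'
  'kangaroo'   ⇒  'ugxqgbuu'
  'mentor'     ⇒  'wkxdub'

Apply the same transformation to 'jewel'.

The shift depends on letter class: consonant c→m is +10, but vowel o→u is +6. The rule splits by letter class: vowels +6, consonants +10.
For jewel: j(cons)+10=t, e(vowel)+6=k, w(cons)+10=g, e(vowel)+6=k, l(cons)+10=v.

tkgkv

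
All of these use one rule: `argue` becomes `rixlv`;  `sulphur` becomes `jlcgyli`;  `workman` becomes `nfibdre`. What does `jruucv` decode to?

saddle

Each letter is shifted forward by 17 in the alphabet (a Caesar shift of +17).
Decoding jruucv: j−17=s, r−17=a, u−17=d, u−17=d, c−17=l, v−17=e.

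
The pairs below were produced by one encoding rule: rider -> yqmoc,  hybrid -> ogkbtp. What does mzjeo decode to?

fraud

In rider: r→y is +7, i→q is +8, d→m is +9, e→o is +10 — the shift increases by 1 each position. Each letter shifts forward by (position + 7), i.e. 7, 8, 9, … — the shift grows by one for each successive letter.
Undoing it on mzjeo: m−7=f, z−8=r, j−9=a, e−10=u, o−11=d.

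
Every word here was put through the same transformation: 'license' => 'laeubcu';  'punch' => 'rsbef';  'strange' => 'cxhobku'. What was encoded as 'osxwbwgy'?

autonomy

l(11)→l(11) and i(8)→a(0) fit y≡21x+14 (mod 26); the inverse of 21 mod 26 is 5. This is an affine cipher: with a=0,…,z=25, each position x becomes (21x+14) mod 26.
Decoding osxwbwgy: o(14)→5·(14−14)≡0=a; s(18)→5·(18−14)≡20=u; x(23)→5·(23−14)≡19=t; w(22)→5·(22−14)≡14=o; b(1)→5·(1−14)≡13=n; w(22)→5·(22−14)≡14=o; g(6)→5·(6−14)≡12=m; y(24)→5·(24−14)≡24=y (all mod 26).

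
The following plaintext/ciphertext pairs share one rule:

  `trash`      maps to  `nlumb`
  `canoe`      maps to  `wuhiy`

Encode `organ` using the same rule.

ilauh

Compare letters: t→n is +20, r→l is +20, a→u is +20 — a constant shift. This is a Caesar cipher with shift 20.
Applying it to organ: o+20=i, r+20=l, g+20=a, a+20=u, n+20=h.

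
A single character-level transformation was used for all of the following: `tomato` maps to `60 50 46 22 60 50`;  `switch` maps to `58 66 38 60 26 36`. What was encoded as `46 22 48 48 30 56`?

manner

The formula is n = 2×(alphabet index, a=1) + 20.
Decoding 46 22 48 48 30 56: 46→(46−20)÷2=13=m, 22→(22−20)÷2=1=a, 48→(48−20)÷2=14=n, 48→(48−20)÷2=14=n, 30→(30−20)÷2=5=e, 56→(56−20)÷2=18=r.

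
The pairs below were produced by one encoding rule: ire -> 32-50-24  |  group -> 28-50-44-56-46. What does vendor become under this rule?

i(#9)→32 and r(#18)→50: differences scale by 2, so n = 2·pos + 14. With a=1..z=26, the number is 2·pos + 14.
Applying it to vendor: v=22→58, e=5→24, n=14→42, d=4→22, o=15→44, r=18→50.

58-24-42-22-44-50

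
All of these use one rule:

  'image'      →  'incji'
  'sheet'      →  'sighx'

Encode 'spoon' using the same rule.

In image: i→i is +0, m→n is +1, a→c is +2, g→j is +3 — the shift increases by 1 each position. The shift increases by 1 at each position, starting from +0: 0, 1, 2, ….
For spoon: s+0=s, p+1=q, o+2=q, o+3=r, n+4=r.

sqqrr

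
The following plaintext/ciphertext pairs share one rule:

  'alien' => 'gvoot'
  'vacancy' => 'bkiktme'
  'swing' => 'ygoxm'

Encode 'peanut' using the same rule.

Shifts by position in alien: pos 0: a→g (+6), pos 1: l→v (+10), pos 2: i→o (+6), pos 3: e→o (+10) — repeating every 2. It's a Vigenère-style cipher with numeric key [6,10]: position i shifts by key[i mod 2].
On peanut: p+6=v, e+10=o, a+6=g, n+10=x, u+6=a, t+10=d.

vogxad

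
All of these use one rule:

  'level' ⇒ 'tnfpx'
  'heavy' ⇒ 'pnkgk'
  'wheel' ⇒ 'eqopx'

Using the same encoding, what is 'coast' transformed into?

kxkdf

In level: l→t is +8, e→n is +9, v→f is +10, e→p is +11 — the shift increases by 1 each position. Each letter shifts forward by (position + 8), i.e. 8, 9, 10, … — the shift grows by one for each successive letter.
For coast: c+8=k, o+9=x, a+10=k, s+11=d, t+12=f.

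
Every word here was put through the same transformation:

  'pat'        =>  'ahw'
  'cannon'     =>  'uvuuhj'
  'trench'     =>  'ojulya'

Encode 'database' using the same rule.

lzhihahk

The output letters match the input read backwards, each shifted +7: pat reversed is tap. Read the word backwards and shift each letter +7.
On database: reverse → esabatad; then shift: e+7=l, s+7=z, a+7=h, b+7=i, a+7=h, t+7=a, a+7=h, d+7=k.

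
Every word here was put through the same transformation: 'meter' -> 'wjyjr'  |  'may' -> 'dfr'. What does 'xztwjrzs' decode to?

The output letters match the input read backwards, each shifted +5: meter reversed is retem. Two steps: reverse the string, then apply a Caesar shift of +5.
Undoing it on xztwjrzs: shift back: x−5=s, z−5=u, t−5=o, w−5=r, j−5=e, r−5=m, z−5=u, s−5=n → suoremun; then reverse → numerous.

numerous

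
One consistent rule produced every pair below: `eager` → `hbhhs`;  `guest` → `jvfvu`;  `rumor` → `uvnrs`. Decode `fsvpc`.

Shifts by position in eager: pos 0: e→h (+3), pos 1: a→b (+1), pos 2: g→h (+1), pos 3: e→h (+3), pos 4: r→s (+1) — repeating every 3. A repeating key of period 3 is used — shifts +3, +1, +1 over and over.
Undoing it on fsvpc: f−3=c, s−1=r, v−1=u, p−3=m, c−1=b.

crumb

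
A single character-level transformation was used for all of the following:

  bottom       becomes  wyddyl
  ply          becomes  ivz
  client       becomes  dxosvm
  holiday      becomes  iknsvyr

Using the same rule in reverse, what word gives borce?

The output letters match the input read backwards, each shifted +10: bottom reversed is mottob. Read the word backwards and shift each letter +10.
Decoding borce: shift back: b−10=r, o−10=e, r−10=h, c−10=s, e−10=u → rehsu; then reverse → usher.

usher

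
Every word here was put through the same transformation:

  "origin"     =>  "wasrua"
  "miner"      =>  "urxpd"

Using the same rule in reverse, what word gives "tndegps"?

lettuce

In origin: o→w is +8, r→a is +9, i→s is +10, g→r is +11 — the shift increases by 1 each position. Letter i (0-indexed) is shifted by i+8, so successive shifts are 8, 9, 10, ….
Decoding tndegps: t−8=l, n−9=e, d−10=t, e−11=t, g−12=u, p−13=c, s−14=e.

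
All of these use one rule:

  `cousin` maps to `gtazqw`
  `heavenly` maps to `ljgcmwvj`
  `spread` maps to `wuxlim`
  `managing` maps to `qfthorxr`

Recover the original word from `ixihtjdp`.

escalate

In cousin: c→g is +4, o→t is +5, u→a is +6, s→z is +7 — the shift increases by 1 each position. The shift increases by 1 at each position, starting from +4: 4, 5, 6, ….
Decoding ixihtjdp: i−4=e, x−5=s, i−6=c, h−7=a, t−8=l, j−9=a, d−10=t, p−11=e.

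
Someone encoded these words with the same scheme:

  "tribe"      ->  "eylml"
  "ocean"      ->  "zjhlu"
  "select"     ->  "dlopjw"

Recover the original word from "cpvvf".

risky

Shifts by position in tribe: pos 0: t→e (+11), pos 1: r→y (+7), pos 2: i→l (+3), pos 3: b→m (+11), pos 4: e→l (+7) — repeating every 3. A repeating key of period 3 is used — shifts +11, +7, +3 over and over.
Undoing it on cpvvf: c−11=r, p−7=i, v−3=s, v−11=k, f−7=y.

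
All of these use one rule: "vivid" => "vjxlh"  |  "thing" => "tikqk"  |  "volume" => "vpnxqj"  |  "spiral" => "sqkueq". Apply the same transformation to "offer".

In vivid: v→v is +0, i→j is +1, v→x is +2, i→l is +3 — the shift increases by 1 each position. The shift increases by 1 at each position, starting from +0: 0, 1, 2, ….
Applying it to offer: o+0=o, f+1=g, f+2=h, e+3=h, r+4=v.

oghhv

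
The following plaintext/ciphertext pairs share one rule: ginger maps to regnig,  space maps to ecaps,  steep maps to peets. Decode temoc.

comet

It's just the letters in reverse order.
Undoing it on temoc: then reverse → comet.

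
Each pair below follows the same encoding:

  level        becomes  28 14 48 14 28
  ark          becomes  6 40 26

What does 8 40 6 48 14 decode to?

brave

l(#12)→28 and e(#5)→14: differences scale by 2, so n = 2·pos + 4. Each letter becomes 2×(its alphabet position, a=1..z=26) + 4.
Undoing it on 8 40 6 48 14: 8→(8−4)÷2=2=b, 40→(40−4)÷2=18=r, 6→(6−4)÷2=1=a, 48→(48−4)÷2=22=v, 14→(14−4)÷2=5=e.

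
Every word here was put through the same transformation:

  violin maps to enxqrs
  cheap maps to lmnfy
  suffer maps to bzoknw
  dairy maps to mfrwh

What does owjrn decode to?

frame

Shifts by position in violin: pos 0: v→e (+9), pos 1: i→n (+5), pos 2: o→x (+9), pos 3: l→q (+5) — repeating every 2. It's a Vigenère-style cipher with numeric key [9,5]: position i shifts by key[i mod 2].
Decoding owjrn: o−9=f, w−5=r, j−9=a, r−5=m, n−9=e.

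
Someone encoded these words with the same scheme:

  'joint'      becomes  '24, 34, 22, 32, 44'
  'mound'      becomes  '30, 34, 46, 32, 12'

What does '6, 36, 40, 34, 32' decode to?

apron

j(#10)→24 and o(#15)→34: differences scale by 2, so n = 2·pos + 4. Each letter becomes 2×(its alphabet position, a=1..z=26) + 4.
Decoding 6, 36, 40, 34, 32: 6→(6−4)÷2=1=a, 36→(36−4)÷2=16=p, 40→(40−4)÷2=18=r, 34→(34−4)÷2=15=o, 32→(32−4)÷2=14=n.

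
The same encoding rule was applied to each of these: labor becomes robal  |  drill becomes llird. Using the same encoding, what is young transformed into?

The output letters match the input read backwards: labor reversed is robal. The word is simply reversed.
On young: reverse → gnuoy.

gnuoy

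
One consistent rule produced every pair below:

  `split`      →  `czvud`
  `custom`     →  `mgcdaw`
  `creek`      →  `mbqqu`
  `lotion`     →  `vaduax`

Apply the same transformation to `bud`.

The shift depends on letter class: consonant s→c is +10, but vowel i→u is +12. The rule splits by letter class: vowels +12, consonants +10.
Applying it to bud: b(cons)+10=l, u(vowel)+12=g, d(cons)+10=n.

lgn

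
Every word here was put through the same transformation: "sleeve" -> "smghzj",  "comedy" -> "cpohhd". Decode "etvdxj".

estate

In sleeve: s→s is +0, l→m is +1, e→g is +2, e→h is +3 — the shift increases by 1 each position. Letter i (0-indexed) is shifted by i+0, so successive shifts are 0, 1, 2, ….
Undoing it on etvdxj: e−0=e, t−1=s, v−2=t, d−3=a, x−4=t, j−5=e.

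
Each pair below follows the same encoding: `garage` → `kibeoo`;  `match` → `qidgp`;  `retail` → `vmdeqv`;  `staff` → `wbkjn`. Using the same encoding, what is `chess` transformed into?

gpowa

Shifts by position in garage: pos 0: g→k (+4), pos 1: a→i (+8), pos 2: r→b (+10), pos 3: a→e (+4), pos 4: g→o (+8), pos 5: e→o (+10) — repeating every 3. It's a Vigenère-style cipher with numeric key [4,8,10]: position i shifts by key[i mod 3].
Applying it to chess: c+4=g, h+8=p, e+10=o, s+4=w, s+8=a.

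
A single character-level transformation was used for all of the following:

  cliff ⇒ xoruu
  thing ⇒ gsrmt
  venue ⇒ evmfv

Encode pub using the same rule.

Each pair mirrors across the alphabet (c↔x, l↔o, i↔r): positions sum to 25. This is the alphabet-reversal cipher (Atbash): a becomes z, b becomes y, etc.
Applying it to pub: p↔k, u↔f, b↔y.

kfy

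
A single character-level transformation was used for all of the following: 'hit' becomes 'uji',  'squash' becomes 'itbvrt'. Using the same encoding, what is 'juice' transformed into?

The output letters match the input read backwards, each shifted +1: hit reversed is tih. The word is reversed, then every letter is shifted forward by 1.
On juice: reverse → eciuj; then shift: e+1=f, c+1=d, i+1=j, u+1=v, j+1=k.

fdjvk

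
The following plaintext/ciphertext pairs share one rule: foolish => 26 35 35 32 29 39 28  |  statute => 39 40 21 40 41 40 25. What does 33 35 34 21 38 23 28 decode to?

monarch

f is letter #6 and maps to 26: an offset of 20. The number is (letter's place in the alphabet, a=1) + 20.
Reversing it on 33 35 34 21 38 23 28: 33→(33−20)÷1=13=m, 35→(35−20)÷1=15=o, 34→(34−20)÷1=14=n, 21→(21−20)÷1=1=a, 38→(38−20)÷1=18=r, 23→(23−20)÷1=3=c, 28→(28−20)÷1=8=h.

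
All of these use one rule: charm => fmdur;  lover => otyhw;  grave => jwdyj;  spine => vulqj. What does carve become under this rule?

The shifts repeat in a cycle of length 3: positions 0,1,… shift by +3, +5, +3, then the pattern repeats.
On carve: c+3=f, a+5=f, r+3=u, v+3=y, e+5=j.

ffuyj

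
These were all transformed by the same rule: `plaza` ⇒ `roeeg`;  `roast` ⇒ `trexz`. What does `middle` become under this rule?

olhirl

Letter i (0-indexed) is shifted by i+2, so successive shifts are 2, 3, 4, ….
Applying it to middle: m+2=o, i+3=l, d+4=h, d+5=i, l+6=r, e+7=l.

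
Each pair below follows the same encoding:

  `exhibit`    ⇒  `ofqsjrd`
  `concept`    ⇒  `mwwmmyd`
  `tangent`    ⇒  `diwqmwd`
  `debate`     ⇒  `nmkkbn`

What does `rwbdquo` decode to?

Shifts by position in exhibit: pos 0: e→o (+10), pos 1: x→f (+8), pos 2: h→q (+9), pos 3: i→s (+10), pos 4: b→j (+8), pos 5: i→r (+9) — repeating every 3. A repeating key of period 3 is used — shifts +10, +8, +9 over and over.
Decoding rwbdquo: r−10=h, w−8=o, b−9=s, d−10=t, q−8=i, u−9=l, o−10=e.

hostile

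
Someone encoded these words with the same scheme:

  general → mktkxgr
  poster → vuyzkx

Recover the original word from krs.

elm

Compare letters: g→m is +6, e→k is +6, n→t is +6 — a constant shift. This is a Caesar cipher with shift 6.
Decoding krs: k−6=e, r−6=l, s−6=m.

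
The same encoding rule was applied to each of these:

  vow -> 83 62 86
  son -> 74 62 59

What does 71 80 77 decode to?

rut

Each letter becomes 3×(its alphabet position, a=1..z=26) + 17.
Undoing it on 71 80 77: 71→(71−17)÷3=18=r, 80→(80−17)÷3=21=u, 77→(77−17)÷3=20=t.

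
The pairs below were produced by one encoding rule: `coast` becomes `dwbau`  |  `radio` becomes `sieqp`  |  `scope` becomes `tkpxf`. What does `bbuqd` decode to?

It's a Vigenère-style cipher with numeric key [1,8]: position i shifts by key[i mod 2].
Decoding bbuqd: b−1=a, b−8=t, u−1=t, q−8=i, d−1=c.

attic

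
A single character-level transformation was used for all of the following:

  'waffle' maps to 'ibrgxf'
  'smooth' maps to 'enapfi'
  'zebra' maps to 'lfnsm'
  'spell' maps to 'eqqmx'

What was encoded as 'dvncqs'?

rubber

Shifts by position in waffle: pos 0: w→i (+12), pos 1: a→b (+1), pos 2: f→r (+12), pos 3: f→g (+1) — repeating every 2. The shifts repeat in a cycle of length 2: positions 0,1,… shift by +12, +1, then the pattern repeats.
Decoding dvncqs: d−12=r, v−1=u, n−12=b, c−1=b, q−12=e, s−1=r.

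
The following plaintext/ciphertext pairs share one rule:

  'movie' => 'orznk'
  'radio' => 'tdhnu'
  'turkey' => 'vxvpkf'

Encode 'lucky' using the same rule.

In movie: m→o is +2, o→r is +3, v→z is +4, i→n is +5 — the shift increases by 1 each position. Letter i (0-indexed) is shifted by i+2, so successive shifts are 2, 3, 4, ….
Applying it to lucky: l+2=n, u+3=x, c+4=g, k+5=p, y+6=e.

nxgpe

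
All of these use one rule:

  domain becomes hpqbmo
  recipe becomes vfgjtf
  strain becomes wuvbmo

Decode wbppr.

Shifts by position in domain: pos 0: d→h (+4), pos 1: o→p (+1), pos 2: m→q (+4), pos 3: a→b (+1) — repeating every 2. A repeating key of period 2 is used — shifts +4, +1 over and over.
Reversing it on wbppr: w−4=s, b−1=a, p−4=l, p−1=o, r−4=n.

salon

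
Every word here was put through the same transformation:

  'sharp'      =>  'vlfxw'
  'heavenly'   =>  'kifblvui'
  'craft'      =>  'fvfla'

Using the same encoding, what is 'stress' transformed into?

vxwkza

In sharp: s→v is +3, h→l is +4, a→f is +5, r→x is +6 — the shift increases by 1 each position. Each letter shifts forward by (position + 3), i.e. 3, 4, 5, … — the shift grows by one for each successive letter.
On stress: s+3=v, t+4=x, r+5=w, e+6=k, s+7=z, s+8=a.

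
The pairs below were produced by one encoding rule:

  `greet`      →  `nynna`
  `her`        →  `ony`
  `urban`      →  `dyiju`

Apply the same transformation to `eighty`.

The shift depends on letter class: consonant g→n is +7, but vowel e→n is +9. Vowels shift forward by 9 and consonants shift forward by 7.
On eighty: e(vowel)+9=n, i(vowel)+9=r, g(cons)+7=n, h(cons)+7=o, t(cons)+7=a, y(cons)+7=f.

nrnoaf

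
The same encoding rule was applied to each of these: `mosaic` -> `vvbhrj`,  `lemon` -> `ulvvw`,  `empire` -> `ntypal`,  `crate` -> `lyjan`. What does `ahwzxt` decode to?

Shifts by position in mosaic: pos 0: m→v (+9), pos 1: o→v (+7), pos 2: s→b (+9), pos 3: a→h (+7) — repeating every 2. The shifts repeat in a cycle of length 2: positions 0,1,… shift by +9, +7, then the pattern repeats.
Reversing it on ahwzxt: a−9=r, h−7=a, w−9=n, z−7=s, x−9=o, t−7=m.

ransom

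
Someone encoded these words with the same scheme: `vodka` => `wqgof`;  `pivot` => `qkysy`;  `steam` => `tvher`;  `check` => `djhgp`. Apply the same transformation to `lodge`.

Each letter shifts forward by (position + 1), i.e. 1, 2, 3, … — the shift grows by one for each successive letter.
On lodge: l+1=m, o+2=q, d+3=g, g+4=k, e+5=j.

mqgkj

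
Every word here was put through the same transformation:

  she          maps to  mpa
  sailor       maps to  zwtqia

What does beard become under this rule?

The output letters match the input read backwards, each shifted +8: she reversed is ehs. Read the word backwards and shift each letter +8.
Applying it to beard: reverse → draeb; then shift: d+8=l, r+8=z, a+8=i, e+8=m, b+8=j.

lzimj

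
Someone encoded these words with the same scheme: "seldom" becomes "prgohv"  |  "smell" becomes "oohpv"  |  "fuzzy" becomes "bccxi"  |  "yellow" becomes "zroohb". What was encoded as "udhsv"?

The output letters match the input read backwards, each shifted +3: seldom reversed is modles. Two steps: reverse the string, then apply a Caesar shift of +3.
Decoding udhsv: shift back: u−3=r, d−3=a, h−3=e, s−3=p, v−3=s → raeps; then reverse → spear.

spear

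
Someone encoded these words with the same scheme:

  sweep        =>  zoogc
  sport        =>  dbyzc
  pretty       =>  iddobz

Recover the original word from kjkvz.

plaza

Read the word backwards and shift each letter +10.
Reversing it on kjkvz: shift back: k−10=a, j−10=z, k−10=a, v−10=l, z−10=p → azalp; then reverse → plaza.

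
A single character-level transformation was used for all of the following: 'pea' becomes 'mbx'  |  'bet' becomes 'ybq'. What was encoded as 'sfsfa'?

vivid

Compare letters: p→m is +23, e→b is +23, a→x is +23 — a constant shift. Every letter moves 23 places later in the alphabet, wrapping around z→a.
Decoding sfsfa: s−23=v, f−23=i, s−23=v, f−23=i, a−23=d.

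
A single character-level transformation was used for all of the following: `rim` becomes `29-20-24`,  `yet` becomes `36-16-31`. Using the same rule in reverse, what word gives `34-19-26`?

who

r is letter #18 and maps to 29: an offset of 11. The number is (letter's place in the alphabet, a=1) + 11.
Decoding 34-19-26: 34→(34−11)÷1=23=w, 19→(19−11)÷1=8=h, 26→(26−11)÷1=15=o.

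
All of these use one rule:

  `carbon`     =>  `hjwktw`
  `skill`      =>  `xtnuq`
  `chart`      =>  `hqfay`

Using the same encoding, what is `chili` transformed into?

hqnun

The shifts repeat in a cycle of length 2: positions 0,1,… shift by +5, +9, then the pattern repeats.
Applying it to chili: c+5=h, h+9=q, i+5=n, l+9=u, i+5=n.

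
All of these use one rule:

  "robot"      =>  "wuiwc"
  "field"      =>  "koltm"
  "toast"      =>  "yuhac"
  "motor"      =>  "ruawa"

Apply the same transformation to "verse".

The shift increases by 1 at each position, starting from +5: 5, 6, 7, ….
On verse: v+5=a, e+6=k, r+7=y, s+8=a, e+9=n.

akyan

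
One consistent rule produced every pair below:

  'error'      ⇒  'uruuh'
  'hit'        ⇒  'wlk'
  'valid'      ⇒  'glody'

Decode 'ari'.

Two steps: reverse the string, then apply a Caesar shift of +3.
Reversing it on ari: shift back: a−3=x, r−3=o, i−3=f → xof; then reverse → fox.

fox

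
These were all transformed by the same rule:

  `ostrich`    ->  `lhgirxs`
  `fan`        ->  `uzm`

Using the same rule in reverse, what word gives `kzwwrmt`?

Each pair mirrors across the alphabet (o↔l, s↔h, t↔g): positions sum to 25. Letters are reflected about the middle of the alphabet (position → 25−position): Atbash.
Reversing it on kzwwrmt: k↔p, z↔a, w↔d, w↔d, r↔i, m↔n, t↔g.

padding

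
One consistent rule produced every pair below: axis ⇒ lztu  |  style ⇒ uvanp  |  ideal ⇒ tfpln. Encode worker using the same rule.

yztmpt

The shift depends on letter class: consonant x→z is +2, but vowel a→l is +11. Two shifts are in play — +11 for a/e/i/o/u, +2 for every other letter.
On worker: w(cons)+2=y, o(vowel)+11=z, r(cons)+2=t, k(cons)+2=m, e(vowel)+11=p, r(cons)+2=t.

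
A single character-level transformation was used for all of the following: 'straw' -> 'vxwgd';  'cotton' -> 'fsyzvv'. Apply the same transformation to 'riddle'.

In straw: s→v is +3, t→x is +4, r→w is +5, a→g is +6 — the shift increases by 1 each position. The shift increases by 1 at each position, starting from +3: 3, 4, 5, ….
For riddle: r+3=u, i+4=m, d+5=i, d+6=j, l+7=s, e+8=m.

umijsm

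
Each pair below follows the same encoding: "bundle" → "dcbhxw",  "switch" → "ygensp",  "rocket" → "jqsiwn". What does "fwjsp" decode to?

Treating letters as 0–25, the rule is x ↦ 15x + 14 (mod 26).
Decoding fwjsp: f(5)→7·(5−14)≡15=p; w(22)→7·(22−14)≡4=e; j(9)→7·(9−14)≡17=r; s(18)→7·(18−14)≡2=c; p(15)→7·(15−14)≡7=h (all mod 26).

perch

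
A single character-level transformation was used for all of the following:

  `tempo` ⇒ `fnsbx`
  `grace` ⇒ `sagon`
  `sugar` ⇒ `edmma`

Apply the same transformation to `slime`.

euoyn

Shifts by position in tempo: pos 0: t→f (+12), pos 1: e→n (+9), pos 2: m→s (+6), pos 3: p→b (+12), pos 4: o→x (+9) — repeating every 3. The shifts repeat in a cycle of length 3: positions 0,1,… shift by +12, +9, +6, then the pattern repeats.
Applying it to slime: s+12=e, l+9=u, i+6=o, m+12=y, e+9=n.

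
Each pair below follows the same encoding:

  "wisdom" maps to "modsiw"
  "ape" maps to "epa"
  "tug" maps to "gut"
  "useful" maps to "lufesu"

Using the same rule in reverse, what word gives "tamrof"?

format

It's just the letters in reverse order.
Decoding tamrof: then reverse → format.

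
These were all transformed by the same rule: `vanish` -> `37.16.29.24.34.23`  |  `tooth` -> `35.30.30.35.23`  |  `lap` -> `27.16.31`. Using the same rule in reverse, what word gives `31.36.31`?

v is letter #22 and maps to 37: an offset of 15. Each letter is replaced by its alphabet position (a=1..z=26) + 15.
Undoing it on 31.36.31: 31→(31−15)÷1=16=p, 36→(36−15)÷1=21=u, 31→(31−15)÷1=16=p.

pup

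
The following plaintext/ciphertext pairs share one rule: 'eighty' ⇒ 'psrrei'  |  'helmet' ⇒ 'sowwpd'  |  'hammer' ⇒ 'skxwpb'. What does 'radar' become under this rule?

Shifts by position in eighty: pos 0: e→p (+11), pos 1: i→s (+10), pos 2: g→r (+11), pos 3: h→r (+10) — repeating every 2. It's a Vigenère-style cipher with numeric key [11,10]: position i shifts by key[i mod 2].
On radar: r+11=c, a+10=k, d+11=o, a+10=k, r+11=c.

ckokc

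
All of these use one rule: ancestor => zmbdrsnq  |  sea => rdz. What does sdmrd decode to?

tense

Compare letters: a→z is +25, n→m is +25, c→b is +25 — a constant shift. Every letter moves 25 places later in the alphabet, wrapping around z→a.
Decoding sdmrd: s−25=t, d−25=e, m−25=n, r−25=s, d−25=e.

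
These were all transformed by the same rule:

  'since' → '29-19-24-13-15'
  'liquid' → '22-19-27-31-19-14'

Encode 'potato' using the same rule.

26-25-30-11-30-25

s is letter #19 and maps to 29: an offset of 10. Letters become their 1-based position plus 10 (so a→11, b→12, …).
On potato: p=16→26, o=15→25, t=20→30, a=1→11, t=20→30, o=15→25.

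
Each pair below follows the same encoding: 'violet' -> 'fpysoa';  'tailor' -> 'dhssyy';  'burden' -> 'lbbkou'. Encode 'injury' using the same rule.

sutbbf

Shifts by position in violet: pos 0: v→f (+10), pos 1: i→p (+7), pos 2: o→y (+10), pos 3: l→s (+7) — repeating every 2. It's a Vigenère-style cipher with numeric key [10,7]: position i shifts by key[i mod 2].
Applying it to injury: i+10=s, n+7=u, j+10=t, u+7=b, r+10=b, y+7=f.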